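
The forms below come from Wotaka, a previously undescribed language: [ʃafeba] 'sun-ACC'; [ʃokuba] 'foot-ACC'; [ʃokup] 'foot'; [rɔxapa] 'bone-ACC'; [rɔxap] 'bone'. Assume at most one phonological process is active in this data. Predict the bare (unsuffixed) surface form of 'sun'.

'foot' shows [b] ~ [p] at the end of the stem ([ʃokuba] vs [ʃokup]).
But 'bone' keeps [p] in both environments ([rɔxapa], [rɔxap]), so there is no rule changing /p/ to [b] before the ACC suffix.
So /b/ is underlying, and a rule of word-final obstruent devoicing — voiced obstruents become voiceless word-finally — gives [p].
The one attested form of 'sun', [ʃafeba], shows underlying /ʃafeb/. Applying the same rule word-finally gives [ʃafep].

[ʃafep]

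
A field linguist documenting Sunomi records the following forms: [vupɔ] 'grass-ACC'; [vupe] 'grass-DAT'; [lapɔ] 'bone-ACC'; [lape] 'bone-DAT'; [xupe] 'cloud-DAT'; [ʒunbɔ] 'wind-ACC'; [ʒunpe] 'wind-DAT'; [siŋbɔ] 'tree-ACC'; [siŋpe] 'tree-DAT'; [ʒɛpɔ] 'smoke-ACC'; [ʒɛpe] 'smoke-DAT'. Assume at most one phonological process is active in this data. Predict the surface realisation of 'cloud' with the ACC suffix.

The ACC morpheme has two allomorphs, [-bɔ] and [-pɔ].
By contrast the DAT suffix keeps its initial [p] throughout — that segment must be underlying.
So the underlying form is /-bɔ/, and voiced stops become voiceless after a vowel.
After 'cloud', which ends in a vowel, the suffix surfaces as [-pɔ], giving [xupɔ].

[xupɔ]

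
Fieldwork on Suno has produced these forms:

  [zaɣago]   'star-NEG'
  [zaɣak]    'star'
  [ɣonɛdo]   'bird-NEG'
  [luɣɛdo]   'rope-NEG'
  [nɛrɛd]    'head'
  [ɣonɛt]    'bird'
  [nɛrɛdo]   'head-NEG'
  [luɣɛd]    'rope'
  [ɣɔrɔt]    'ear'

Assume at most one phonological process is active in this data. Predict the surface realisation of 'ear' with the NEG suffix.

In [ɣonɛt] and [ɣonɛdo] the final segment of 'bird' alternates: [t] ~ [d].
But 'rope' keeps [d] in both environments ([luɣɛd], [luɣɛdo]), so there is no rule changing /d/ to [t] in isolation.
So /t/ is underlying, and a rule of intervocalic voicing — voiceless stops become voiced between vowels — gives [d].
From [ɣɔrɔt] the stem 'ear' is /ɣɔrɔt/; between vowels this yields [ɣɔrɔdo].

[ɣɔrɔdo]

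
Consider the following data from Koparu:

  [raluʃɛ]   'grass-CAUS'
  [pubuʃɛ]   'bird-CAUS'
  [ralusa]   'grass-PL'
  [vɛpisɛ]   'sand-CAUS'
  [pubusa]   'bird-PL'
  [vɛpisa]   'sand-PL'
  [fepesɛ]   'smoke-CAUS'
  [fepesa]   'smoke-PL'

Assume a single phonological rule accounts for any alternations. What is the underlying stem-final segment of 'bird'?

/ʃ/

The stem for 'bird' ends in [ʃ] in [pubuʃɛ] but [s] in [pubusa].
If /s/ were underlying and a rule turned it into [ʃ] before the CAUS suffix, 'sand' would also alternate; but it has [s] in both [vɛpisɛ] and [vɛpisa].
Therefore /ʃ/ is basic and [s] is derived by depalatalization (palato-alveolar /ʃ/ becomes [s] when no front vowel follows).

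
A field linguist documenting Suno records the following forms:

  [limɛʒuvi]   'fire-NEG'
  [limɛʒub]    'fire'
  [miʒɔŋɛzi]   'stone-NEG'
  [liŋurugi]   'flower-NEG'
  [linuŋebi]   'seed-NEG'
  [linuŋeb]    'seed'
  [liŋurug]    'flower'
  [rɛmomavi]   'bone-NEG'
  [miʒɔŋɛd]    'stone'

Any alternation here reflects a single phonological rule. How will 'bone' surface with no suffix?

[rɛmomab]

'fire' shows [v] ~ [b] at the end of the stem ([limɛʒuvi] vs [limɛʒub]).
Compare 'seed', with invariant [b] in [linuŋebi] and [linuŋeb]: an analysis with underlying /b/ and a rule producing [v] before the NEG suffix would wrongly predict alternation here too.
Therefore /v/ is basic and [b] is derived by word-final hardening (voiced fricatives become stops word-finally).
From [rɛmomavi] the stem 'bone' is /rɛmomav/; word-finally this yields [rɛmomab].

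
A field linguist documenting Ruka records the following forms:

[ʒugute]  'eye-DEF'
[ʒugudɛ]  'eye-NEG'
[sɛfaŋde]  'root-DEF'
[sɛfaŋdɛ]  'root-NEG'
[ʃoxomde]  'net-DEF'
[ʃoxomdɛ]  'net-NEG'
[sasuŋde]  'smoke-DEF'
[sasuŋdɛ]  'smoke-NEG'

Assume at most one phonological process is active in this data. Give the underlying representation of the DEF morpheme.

The DEF morpheme has two allomorphs, [-de] and [-te].
The NEG suffix, which begins with [d], is invariant after every stem; so [d] is not altered by any rule here.
So the underlying form is /-te/, and voiceless stops become voiced after a nasal.

/-te/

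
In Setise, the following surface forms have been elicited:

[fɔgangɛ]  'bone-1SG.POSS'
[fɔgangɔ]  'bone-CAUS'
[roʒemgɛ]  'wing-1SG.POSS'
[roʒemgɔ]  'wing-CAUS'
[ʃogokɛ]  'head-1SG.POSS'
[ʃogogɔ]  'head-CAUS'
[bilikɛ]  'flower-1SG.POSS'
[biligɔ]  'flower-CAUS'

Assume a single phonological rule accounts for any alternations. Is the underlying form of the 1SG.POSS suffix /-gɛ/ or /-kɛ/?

The 1SG.POSS morpheme has two allomorphs, [-gɛ] and [-kɛ].
By contrast the CAUS suffix keeps its initial [g] throughout — that segment must be underlying.
So the underlying form is /-kɛ/, and voiceless stops become voiced after a nasal.

/-kɛ/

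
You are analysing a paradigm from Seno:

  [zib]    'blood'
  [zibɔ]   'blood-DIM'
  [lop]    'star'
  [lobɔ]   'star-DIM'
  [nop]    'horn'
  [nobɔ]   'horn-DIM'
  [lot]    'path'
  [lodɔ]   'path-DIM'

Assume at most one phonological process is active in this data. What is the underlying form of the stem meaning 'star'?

/lop/

The stem for 'star' ends in [p] in [lop] but [b] in [lobɔ].
If /b/ were underlying and a rule turned it into [p] in isolation, 'blood' would also alternate; but it has [b] in both [zib] and [zibɔ].
So /p/ is underlying, and a rule of intervocalic voicing — voiceless stops become voiced between vowels — gives [b].
Hence 'star' is /lop/ underlyingly.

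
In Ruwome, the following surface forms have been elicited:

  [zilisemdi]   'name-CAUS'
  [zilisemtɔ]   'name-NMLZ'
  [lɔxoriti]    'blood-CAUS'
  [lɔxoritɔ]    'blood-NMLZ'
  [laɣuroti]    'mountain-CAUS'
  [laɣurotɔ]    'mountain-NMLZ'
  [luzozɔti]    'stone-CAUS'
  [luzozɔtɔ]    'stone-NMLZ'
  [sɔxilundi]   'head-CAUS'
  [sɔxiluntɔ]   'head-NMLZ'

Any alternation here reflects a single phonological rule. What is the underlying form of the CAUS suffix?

/-di/

The CAUS morpheme has two allomorphs, [-di] and [-ti].
The NMLZ suffix, which begins with [t], is invariant after every stem; so [t] is not altered by any rule here.
The CAUS suffix is therefore /-di/ underlyingly, with post-vocalic devoicing: voiced stops become voiceless after a vowel.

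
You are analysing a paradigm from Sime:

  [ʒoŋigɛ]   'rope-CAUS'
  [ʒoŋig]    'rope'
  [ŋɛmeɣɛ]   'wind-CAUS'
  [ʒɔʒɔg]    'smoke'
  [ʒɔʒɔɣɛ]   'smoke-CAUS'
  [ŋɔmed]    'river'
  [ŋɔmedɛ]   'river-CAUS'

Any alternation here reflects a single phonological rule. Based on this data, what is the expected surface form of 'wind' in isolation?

The stem for 'smoke' ends in [g] in [ʒɔʒɔg] but [ɣ] in [ʒɔʒɔɣɛ].
Compare 'rope', with invariant [g] in [ʒoŋig] and [ʒoŋigɛ]: an analysis with underlying /g/ and a rule producing [ɣ] before the CAUS suffix would wrongly predict alternation here too.
The alternation reflects word-final hardening: voiced fricatives become stops word-finally. /ɣ/ is underlying.
From [ŋɛmeɣɛ] the stem 'wind' is /ŋɛmeɣ/; word-finally this yields [ŋɛmeg].

[ŋɛmeg]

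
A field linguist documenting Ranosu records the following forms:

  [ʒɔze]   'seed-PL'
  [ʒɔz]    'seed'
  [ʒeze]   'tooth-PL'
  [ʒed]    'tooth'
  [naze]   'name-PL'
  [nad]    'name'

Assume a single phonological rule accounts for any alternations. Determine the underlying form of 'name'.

/nad/

'name' shows [z] ~ [d] at the end of the stem ([naze] vs [nad]).
But 'seed' keeps [z] in both environments ([ʒɔze], [ʒɔz]), so there is no rule changing /z/ to [d] in isolation.
Therefore /d/ is basic and [z] is derived by intervocalic spirantization (voiced stops become fricatives between vowels).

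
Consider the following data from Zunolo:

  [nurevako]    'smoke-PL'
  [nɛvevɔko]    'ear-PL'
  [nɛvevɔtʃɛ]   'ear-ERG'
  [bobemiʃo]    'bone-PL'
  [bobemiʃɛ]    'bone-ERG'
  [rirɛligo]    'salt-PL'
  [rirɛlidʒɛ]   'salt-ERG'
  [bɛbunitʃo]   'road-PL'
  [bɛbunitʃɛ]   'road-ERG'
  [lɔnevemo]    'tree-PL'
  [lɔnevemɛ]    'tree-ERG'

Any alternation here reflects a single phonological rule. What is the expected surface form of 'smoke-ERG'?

The root 'ear' surfaces as [nɛvevɔko] and [nɛvevɔtʃɛ], with a stem-final [k] ~ [tʃ] alternation.
But 'road' keeps [tʃ] in both environments ([bɛbunitʃo], [bɛbunitʃɛ]), so there is no rule changing /tʃ/ to [k] before the PL suffix.
So /k/ is underlying, and a rule of palatalization before a front vowel — /k/ and /g/ become palato-alveolar [tʃ] and [dʒ] before a front vowel — gives [tʃ].
The one attested form of 'smoke', [nurevako], shows underlying /nurevak/. Applying the same rule before a front vowel gives [nurevatʃɛ].

[nurevatʃɛ]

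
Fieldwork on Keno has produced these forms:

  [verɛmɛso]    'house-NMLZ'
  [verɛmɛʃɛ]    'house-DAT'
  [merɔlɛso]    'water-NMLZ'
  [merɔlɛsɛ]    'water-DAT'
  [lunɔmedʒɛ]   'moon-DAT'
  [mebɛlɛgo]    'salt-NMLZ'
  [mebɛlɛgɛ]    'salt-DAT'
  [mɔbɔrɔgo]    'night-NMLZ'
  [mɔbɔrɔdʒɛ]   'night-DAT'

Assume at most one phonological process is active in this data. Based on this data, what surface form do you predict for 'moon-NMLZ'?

[lunɔmego]

In [mɔbɔrɔgo] and [mɔbɔrɔdʒɛ] the final segment of 'night' alternates: [g] ~ [dʒ].
But 'salt' keeps [g] in both environments ([mebɛlɛgo], [mebɛlɛgɛ]), so there is no rule changing /g/ to [dʒ] before the DAT suffix.
The alternation reflects depalatalization: palato-alveolar /dʒ/ and /ʃ/ become [g] and [s] when no front vowel follows. /dʒ/ is underlying.
The one attested form of 'moon', [lunɔmedʒɛ], shows underlying /lunɔmedʒ/. Applying the same rule when no front vowel follows gives [lunɔmego].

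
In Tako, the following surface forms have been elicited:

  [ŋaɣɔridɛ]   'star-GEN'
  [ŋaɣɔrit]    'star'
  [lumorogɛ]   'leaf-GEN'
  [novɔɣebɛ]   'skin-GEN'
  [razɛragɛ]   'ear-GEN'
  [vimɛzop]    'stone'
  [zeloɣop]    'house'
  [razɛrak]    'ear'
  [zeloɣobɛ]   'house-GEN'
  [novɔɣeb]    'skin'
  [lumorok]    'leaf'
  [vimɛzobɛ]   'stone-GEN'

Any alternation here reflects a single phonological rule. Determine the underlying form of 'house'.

The stem for 'house' ends in [b] in [zeloɣobɛ] but [p] in [zeloɣop].
The stem 'skin' ([novɔɣebɛ], [novɔɣeb]) shows [b] unchanged in both environments, so [b] cannot be basic with [p] derived in isolation.
Therefore /p/ is basic and [b] is derived by intervocalic voicing (voiceless stops become voiced between vowels).

/zeloɣop/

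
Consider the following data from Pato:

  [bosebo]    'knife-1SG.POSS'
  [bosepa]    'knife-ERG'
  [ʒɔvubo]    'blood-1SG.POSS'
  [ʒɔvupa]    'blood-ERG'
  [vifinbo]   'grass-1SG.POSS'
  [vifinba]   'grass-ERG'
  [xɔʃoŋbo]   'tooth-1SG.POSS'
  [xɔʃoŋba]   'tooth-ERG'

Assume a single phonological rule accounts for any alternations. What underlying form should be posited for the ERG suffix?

The ERG suffix surfaces as [-ba] and [-pa], depending on the final segment of the stem.
The 1SG.POSS suffix, which begins with [b], is invariant after every stem; so [b] is not altered by any rule here.
So the underlying form is /-pa/, and voiceless stops become voiced after a nasal.

/-pa/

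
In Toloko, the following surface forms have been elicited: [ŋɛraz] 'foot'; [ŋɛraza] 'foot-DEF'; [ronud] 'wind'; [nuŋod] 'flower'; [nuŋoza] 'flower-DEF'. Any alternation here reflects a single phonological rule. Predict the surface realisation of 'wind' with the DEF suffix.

'flower' shows [d] ~ [z] at the end of the stem ([nuŋod] vs [nuŋoza]).
But 'foot' keeps [z] in both environments ([ŋɛraz], [ŋɛraza]), so there is no rule changing /z/ to [d] in isolation.
So /d/ is underlying, and a rule of intervocalic spirantization — voiced stops become fricatives between vowels — gives [z].
The one attested form of 'wind', [ronud], shows underlying /ronud/. Applying the same rule between vowels gives [ronuza].

[ronuza]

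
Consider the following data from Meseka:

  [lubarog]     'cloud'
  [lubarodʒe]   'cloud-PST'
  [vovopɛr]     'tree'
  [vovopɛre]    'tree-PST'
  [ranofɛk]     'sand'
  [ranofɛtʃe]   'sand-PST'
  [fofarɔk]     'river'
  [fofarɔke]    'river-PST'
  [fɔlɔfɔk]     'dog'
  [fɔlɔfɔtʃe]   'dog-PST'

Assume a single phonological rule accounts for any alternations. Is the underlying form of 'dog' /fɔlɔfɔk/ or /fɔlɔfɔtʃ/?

/fɔlɔfɔtʃ/

'dog' shows [k] ~ [tʃ] at the end of the stem ([fɔlɔfɔk] vs [fɔlɔfɔtʃe]).
If /k/ were underlying and a rule turned it into [tʃ] before the PST suffix, 'river' would also alternate; but it has [k] in both [fofarɔk] and [fofarɔke].
So /tʃ/ is underlying, and a rule of depalatalization — palato-alveolar /tʃ/ and /dʒ/ become [k] and [g] when no front vowel follows — gives [k].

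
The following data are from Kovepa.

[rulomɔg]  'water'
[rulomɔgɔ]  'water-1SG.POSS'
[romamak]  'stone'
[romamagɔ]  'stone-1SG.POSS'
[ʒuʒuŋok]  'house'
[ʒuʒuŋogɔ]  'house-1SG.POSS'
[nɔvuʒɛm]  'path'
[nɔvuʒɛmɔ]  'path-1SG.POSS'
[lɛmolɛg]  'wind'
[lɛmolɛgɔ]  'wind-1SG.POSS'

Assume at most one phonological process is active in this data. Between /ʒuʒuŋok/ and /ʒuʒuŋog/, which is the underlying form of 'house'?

'house' shows [k] ~ [g] at the end of the stem ([ʒuʒuŋok] vs [ʒuʒuŋogɔ]).
If /g/ were underlying and a rule turned it into [k] in isolation, 'wind' would also alternate; but it has [g] in both [lɛmolɛg] and [lɛmolɛgɔ].
The alternation reflects intervocalic voicing: voiceless stops become voiced between vowels. /k/ is underlying.

/ʒuʒuŋok/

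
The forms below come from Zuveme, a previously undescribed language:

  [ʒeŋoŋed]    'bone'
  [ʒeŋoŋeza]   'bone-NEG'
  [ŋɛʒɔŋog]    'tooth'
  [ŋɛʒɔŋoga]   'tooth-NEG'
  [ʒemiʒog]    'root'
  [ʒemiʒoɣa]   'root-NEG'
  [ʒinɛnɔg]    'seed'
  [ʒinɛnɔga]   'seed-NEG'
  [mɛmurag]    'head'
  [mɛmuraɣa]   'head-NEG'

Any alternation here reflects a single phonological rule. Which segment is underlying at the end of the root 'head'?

/ɣ/

In [mɛmurag] and [mɛmuraɣa] the final segment of 'head' alternates: [g] ~ [ɣ].
But 'tooth' keeps [g] in both environments ([ŋɛʒɔŋog], [ŋɛʒɔŋoga]), so there is no rule changing /g/ to [ɣ] before the NEG suffix.
Therefore /ɣ/ is basic and [g] is derived by word-final hardening (voiced fricatives become stops word-finally).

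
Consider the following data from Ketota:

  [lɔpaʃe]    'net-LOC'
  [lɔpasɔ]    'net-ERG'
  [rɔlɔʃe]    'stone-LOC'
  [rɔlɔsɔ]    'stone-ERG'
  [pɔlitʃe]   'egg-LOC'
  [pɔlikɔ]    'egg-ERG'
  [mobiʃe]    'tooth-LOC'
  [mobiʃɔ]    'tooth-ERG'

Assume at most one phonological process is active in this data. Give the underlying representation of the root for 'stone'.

/rɔlɔs/

'stone' shows [ʃ] ~ [s] at the end of the stem ([rɔlɔʃe] vs [rɔlɔsɔ]).
If /ʃ/ were underlying and a rule turned it into [s] before the ERG suffix, 'tooth' would also alternate; but it has [ʃ] in both [mobiʃe] and [mobiʃɔ].
The underlying segment must be /s/; /k/ and /s/ become palato-alveolar [tʃ] and [ʃ] before a front vowel, yielding [ʃ] there.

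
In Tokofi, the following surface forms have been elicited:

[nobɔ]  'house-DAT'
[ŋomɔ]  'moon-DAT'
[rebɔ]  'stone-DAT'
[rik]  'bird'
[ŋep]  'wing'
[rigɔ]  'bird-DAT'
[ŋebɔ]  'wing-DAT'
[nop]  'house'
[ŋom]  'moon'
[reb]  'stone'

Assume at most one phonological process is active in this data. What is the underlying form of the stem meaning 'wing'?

/ŋep/

'wing' shows [p] ~ [b] at the end of the stem ([ŋep] vs [ŋebɔ]).
Compare 'stone', with invariant [b] in [reb] and [rebɔ]: an analysis with underlying /b/ and a rule producing [p] in isolation would wrongly predict alternation here too.
The alternation reflects intervocalic voicing: voiceless stops become voiced between vowels. /p/ is underlying.
So 'wing' = /ŋep/.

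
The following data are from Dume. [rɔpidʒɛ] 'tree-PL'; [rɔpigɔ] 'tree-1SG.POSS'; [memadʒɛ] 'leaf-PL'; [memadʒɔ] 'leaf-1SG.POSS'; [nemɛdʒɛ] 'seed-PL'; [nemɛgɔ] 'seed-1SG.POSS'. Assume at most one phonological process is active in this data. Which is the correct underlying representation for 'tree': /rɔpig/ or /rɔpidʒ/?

/rɔpig/

The stem for 'tree' ends in [dʒ] in [rɔpidʒɛ] but [g] in [rɔpigɔ].
Compare 'leaf', with invariant [dʒ] in [memadʒɛ] and [memadʒɔ]: an analysis with underlying /dʒ/ and a rule producing [g] before the 1SG.POSS suffix would wrongly predict alternation here too.
The alternation reflects palatalization before a front vowel: /g/ becomes palato-alveolar [dʒ] before a front vowel. /g/ is underlying.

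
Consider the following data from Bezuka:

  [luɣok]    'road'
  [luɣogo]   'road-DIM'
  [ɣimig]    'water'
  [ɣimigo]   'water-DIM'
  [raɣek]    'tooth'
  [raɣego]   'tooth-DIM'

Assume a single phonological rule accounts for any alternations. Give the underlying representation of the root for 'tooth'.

The stem for 'tooth' ends in [k] in [raɣek] but [g] in [raɣego].
Compare 'water', with invariant [g] in [ɣimig] and [ɣimigo]: an analysis with underlying /g/ and a rule producing [k] in isolation would wrongly predict alternation here too.
Therefore /k/ is basic and [g] is derived by intervocalic voicing (voiceless stops become voiced between vowels).

/raɣek/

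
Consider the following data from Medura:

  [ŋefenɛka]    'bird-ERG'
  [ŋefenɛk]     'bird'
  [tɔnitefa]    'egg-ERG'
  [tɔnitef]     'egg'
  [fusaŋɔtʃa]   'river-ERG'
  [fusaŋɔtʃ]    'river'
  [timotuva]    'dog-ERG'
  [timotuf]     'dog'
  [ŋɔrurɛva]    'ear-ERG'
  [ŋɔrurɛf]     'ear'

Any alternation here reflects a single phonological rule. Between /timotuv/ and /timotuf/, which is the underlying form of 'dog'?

/timotuv/

The stem for 'dog' ends in [v] in [timotuva] but [f] in [timotuf].
If /f/ were underlying and a rule turned it into [v] before the ERG suffix, 'egg' would also alternate; but it has [f] in both [tɔnitefa] and [tɔnitef].
The underlying segment must be /v/; voiced obstruents become voiceless word-finally, yielding [f] there.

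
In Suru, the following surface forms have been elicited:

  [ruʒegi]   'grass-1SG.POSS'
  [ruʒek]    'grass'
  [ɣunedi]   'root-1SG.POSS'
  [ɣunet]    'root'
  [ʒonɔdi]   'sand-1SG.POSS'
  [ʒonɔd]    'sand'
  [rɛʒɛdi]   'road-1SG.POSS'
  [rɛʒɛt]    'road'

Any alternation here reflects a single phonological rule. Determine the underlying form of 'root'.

/ɣunet/

In [ɣunedi] and [ɣunet] the final segment of 'root' alternates: [d] ~ [t].
The stem 'sand' ([ʒonɔdi], [ʒonɔd]) shows [d] unchanged in both environments, so [d] cannot be basic with [t] derived in isolation.
The underlying segment must be /t/; voiceless stops become voiced between vowels, yielding [d] there.
The underlying form of 'root' is therefore /ɣunet/.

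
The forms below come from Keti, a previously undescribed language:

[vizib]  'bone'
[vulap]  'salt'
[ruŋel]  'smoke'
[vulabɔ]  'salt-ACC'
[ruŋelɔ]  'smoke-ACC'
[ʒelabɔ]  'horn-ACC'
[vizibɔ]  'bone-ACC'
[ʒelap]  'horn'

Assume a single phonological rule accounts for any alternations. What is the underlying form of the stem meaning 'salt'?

The stem for 'salt' ends in [p] in [vulap] but [b] in [vulabɔ].
But 'bone' keeps [b] in both environments ([vizib], [vizibɔ]), so there is no rule changing /b/ to [p] in isolation.
So /p/ is underlying, and a rule of intervocalic voicing — voiceless stops become voiced between vowels — gives [b].
Hence 'salt' is /vulap/ underlyingly.

/vulap/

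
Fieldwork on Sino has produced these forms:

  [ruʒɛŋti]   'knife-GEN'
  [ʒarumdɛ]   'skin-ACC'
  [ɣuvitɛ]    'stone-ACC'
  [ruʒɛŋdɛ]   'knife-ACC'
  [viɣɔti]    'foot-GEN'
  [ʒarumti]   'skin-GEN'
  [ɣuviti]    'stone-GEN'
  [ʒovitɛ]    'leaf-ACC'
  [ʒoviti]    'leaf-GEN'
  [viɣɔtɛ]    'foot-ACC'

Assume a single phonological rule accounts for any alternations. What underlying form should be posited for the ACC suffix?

/-dɛ/

The ACC suffix surfaces as [-dɛ] and [-tɛ], depending on the final segment of the stem.
The GEN suffix, which begins with [t], is invariant after every stem; so [t] is not altered by any rule here.
The ACC suffix is therefore /-dɛ/ underlyingly, with post-vocalic devoicing: voiced stops become voiceless after a vowel.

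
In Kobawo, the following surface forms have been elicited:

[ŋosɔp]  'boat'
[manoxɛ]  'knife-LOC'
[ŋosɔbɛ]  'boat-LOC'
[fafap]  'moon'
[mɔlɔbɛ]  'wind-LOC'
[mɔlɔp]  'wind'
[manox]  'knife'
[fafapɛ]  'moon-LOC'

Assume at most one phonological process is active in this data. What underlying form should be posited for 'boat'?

'boat' shows [p] ~ [b] at the end of the stem ([ŋosɔp] vs [ŋosɔbɛ]).
The stem 'moon' ([fafap], [fafapɛ]) shows [p] unchanged in both environments, so [p] cannot be basic with [b] derived before the LOC suffix.
So /b/ is underlying, and a rule of word-final obstruent devoicing — voiced obstruents become voiceless word-finally — gives [p].
Hence 'boat' is /ŋosɔb/ underlyingly.

/ŋosɔb/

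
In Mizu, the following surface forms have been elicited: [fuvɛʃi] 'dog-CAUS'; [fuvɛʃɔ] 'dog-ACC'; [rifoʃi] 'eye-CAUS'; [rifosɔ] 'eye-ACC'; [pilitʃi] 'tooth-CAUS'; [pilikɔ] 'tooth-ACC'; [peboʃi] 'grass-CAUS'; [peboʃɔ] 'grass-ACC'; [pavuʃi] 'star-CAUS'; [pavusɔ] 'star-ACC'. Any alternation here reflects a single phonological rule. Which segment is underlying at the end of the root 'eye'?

/s/

'eye' shows [ʃ] ~ [s] at the end of the stem ([rifoʃi] vs [rifosɔ]).
If /ʃ/ were underlying and a rule turned it into [s] before the ACC suffix, 'grass' would also alternate; but it has [ʃ] in both [peboʃi] and [peboʃɔ].
The underlying segment must be /s/; /k/ and /s/ become palato-alveolar [tʃ] and [ʃ] before a front vowel, yielding [ʃ] there.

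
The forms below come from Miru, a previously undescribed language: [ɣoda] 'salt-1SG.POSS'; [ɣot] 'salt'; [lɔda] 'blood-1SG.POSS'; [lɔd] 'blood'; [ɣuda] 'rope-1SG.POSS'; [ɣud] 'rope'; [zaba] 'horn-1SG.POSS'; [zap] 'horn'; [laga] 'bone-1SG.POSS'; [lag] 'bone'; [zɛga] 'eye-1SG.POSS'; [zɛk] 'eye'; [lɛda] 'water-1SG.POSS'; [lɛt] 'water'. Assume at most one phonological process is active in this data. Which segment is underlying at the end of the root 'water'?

'water' shows [d] ~ [t] at the end of the stem ([lɛda] vs [lɛt]).
The stem 'blood' ([lɔda], [lɔd]) shows [d] unchanged in both environments, so [d] cannot be basic with [t] derived in isolation.
So /t/ is underlying, and a rule of intervocalic voicing — voiceless stops become voiced between vowels — gives [d].

/t/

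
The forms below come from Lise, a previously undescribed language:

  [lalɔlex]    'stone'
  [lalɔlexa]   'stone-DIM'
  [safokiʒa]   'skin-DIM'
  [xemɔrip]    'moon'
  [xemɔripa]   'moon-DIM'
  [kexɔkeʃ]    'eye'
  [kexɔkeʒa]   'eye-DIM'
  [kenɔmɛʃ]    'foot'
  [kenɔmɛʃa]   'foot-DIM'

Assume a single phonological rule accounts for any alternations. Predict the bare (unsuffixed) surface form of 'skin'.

In [kexɔkeʃ] and [kexɔkeʒa] the final segment of 'eye' alternates: [ʃ] ~ [ʒ].
The stem 'foot' ([kenɔmɛʃ], [kenɔmɛʃa]) shows [ʃ] unchanged in both environments, so [ʃ] cannot be basic with [ʒ] derived before the DIM suffix.
Therefore /ʒ/ is basic and [ʃ] is derived by word-final obstruent devoicing (voiced obstruents become voiceless word-finally).
The one attested form of 'skin', [safokiʒa], shows underlying /safokiʒ/. Applying the same rule word-finally gives [safokiʃ].

[safokiʃ]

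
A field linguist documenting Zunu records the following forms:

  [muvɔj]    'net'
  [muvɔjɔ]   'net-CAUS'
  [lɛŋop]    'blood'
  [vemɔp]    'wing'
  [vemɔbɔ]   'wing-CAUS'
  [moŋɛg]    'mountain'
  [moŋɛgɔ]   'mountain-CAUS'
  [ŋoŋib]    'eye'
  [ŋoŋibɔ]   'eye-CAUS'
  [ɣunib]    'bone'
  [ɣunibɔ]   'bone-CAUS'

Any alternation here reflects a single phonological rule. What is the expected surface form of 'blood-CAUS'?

[lɛŋobɔ]

The stem for 'wing' ends in [p] in [vemɔp] but [b] in [vemɔbɔ].
Compare 'eye', with invariant [b] in [ŋoŋib] and [ŋoŋibɔ]: an analysis with underlying /b/ and a rule producing [p] in isolation would wrongly predict alternation here too.
So /p/ is underlying, and a rule of intervocalic voicing — voiceless stops become voiced between vowels — gives [b].
From [lɛŋop] the stem 'blood' is /lɛŋop/; between vowels this yields [lɛŋobɔ].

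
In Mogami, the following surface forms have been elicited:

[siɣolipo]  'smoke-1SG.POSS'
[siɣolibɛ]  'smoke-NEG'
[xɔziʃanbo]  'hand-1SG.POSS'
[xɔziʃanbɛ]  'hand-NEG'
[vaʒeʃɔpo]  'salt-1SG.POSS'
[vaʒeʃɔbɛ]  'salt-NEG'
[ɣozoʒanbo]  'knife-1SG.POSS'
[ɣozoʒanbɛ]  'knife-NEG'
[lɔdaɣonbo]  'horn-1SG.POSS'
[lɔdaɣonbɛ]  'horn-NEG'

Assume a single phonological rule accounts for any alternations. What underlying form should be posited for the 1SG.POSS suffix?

The 1SG.POSS morpheme has two allomorphs, [-bo] and [-po].
By contrast the NEG suffix keeps its initial [b] throughout — that segment must be underlying.
The 1SG.POSS suffix is therefore /-po/ underlyingly, with post-nasal voicing: voiceless stops become voiced after a nasal.

/-po/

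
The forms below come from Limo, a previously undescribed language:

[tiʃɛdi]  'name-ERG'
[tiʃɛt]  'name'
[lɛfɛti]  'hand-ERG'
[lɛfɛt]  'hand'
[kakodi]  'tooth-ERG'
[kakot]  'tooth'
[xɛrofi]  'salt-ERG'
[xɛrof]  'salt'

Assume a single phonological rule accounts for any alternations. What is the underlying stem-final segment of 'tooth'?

'tooth' shows [d] ~ [t] at the end of the stem ([kakodi] vs [kakot]).
Compare 'hand', with invariant [t] in [lɛfɛti] and [lɛfɛt]: an analysis with underlying /t/ and a rule producing [d] before the ERG suffix would wrongly predict alternation here too.
The underlying segment must be /d/; voiced obstruents become voiceless word-finally, yielding [t] there.

/d/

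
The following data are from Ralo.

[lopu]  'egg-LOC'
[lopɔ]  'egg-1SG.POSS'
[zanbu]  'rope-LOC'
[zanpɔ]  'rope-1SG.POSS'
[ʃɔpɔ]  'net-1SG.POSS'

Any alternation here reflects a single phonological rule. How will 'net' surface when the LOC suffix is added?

The LOC suffix surfaces as [-bu] and [-pu], depending on the final segment of the stem.
The 1SG.POSS suffix, which begins with [p], is invariant after every stem; so [p] is not altered by any rule here.
So the underlying form is /-bu/, and voiced stops become voiceless after a vowel.
After 'net', which ends in a vowel, the suffix surfaces as [-pu], giving [ʃɔpu].

[ʃɔpu]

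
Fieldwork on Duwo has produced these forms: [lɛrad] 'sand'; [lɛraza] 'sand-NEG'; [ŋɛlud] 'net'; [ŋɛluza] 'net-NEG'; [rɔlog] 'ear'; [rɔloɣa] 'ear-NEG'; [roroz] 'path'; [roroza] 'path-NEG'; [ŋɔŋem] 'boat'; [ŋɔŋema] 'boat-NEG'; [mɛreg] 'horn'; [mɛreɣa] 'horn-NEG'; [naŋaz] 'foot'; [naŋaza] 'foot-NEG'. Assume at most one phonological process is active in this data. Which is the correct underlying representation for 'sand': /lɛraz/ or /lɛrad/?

/lɛrad/

'sand' shows [d] ~ [z] at the end of the stem ([lɛrad] vs [lɛraza]).
Compare 'foot', with invariant [z] in [naŋaz] and [naŋaza]: an analysis with underlying /z/ and a rule producing [d] in isolation would wrongly predict alternation here too.
So /d/ is underlying, and a rule of intervocalic spirantization — voiced stops become fricatives between vowels — gives [z].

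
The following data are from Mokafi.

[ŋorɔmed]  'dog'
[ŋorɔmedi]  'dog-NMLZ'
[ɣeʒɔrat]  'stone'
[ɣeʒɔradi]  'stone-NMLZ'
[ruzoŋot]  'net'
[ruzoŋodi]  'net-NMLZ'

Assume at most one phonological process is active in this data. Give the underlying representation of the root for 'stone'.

/ɣeʒɔrat/

The stem for 'stone' ends in [t] in [ɣeʒɔrat] but [d] in [ɣeʒɔradi].
But 'dog' keeps [d] in both environments ([ŋorɔmed], [ŋorɔmedi]), so there is no rule changing /d/ to [t] in isolation.
The underlying segment must be /t/; voiceless stops become voiced between vowels, yielding [d] there.
The underlying form of 'stone' is therefore /ɣeʒɔrat/.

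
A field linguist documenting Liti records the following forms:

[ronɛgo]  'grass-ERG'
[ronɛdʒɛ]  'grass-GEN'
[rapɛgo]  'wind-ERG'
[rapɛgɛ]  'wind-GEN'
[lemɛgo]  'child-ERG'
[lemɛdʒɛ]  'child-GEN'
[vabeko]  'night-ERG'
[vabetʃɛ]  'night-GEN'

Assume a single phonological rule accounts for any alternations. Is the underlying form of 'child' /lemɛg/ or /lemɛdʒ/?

In [lemɛgo] and [lemɛdʒɛ] the final segment of 'child' alternates: [g] ~ [dʒ].
The stem 'wind' ([rapɛgo], [rapɛgɛ]) shows [g] unchanged in both environments, so [g] cannot be basic with [dʒ] derived before the GEN suffix.
So /dʒ/ is underlying, and a rule of depalatalization — palato-alveolar /tʃ/ and /dʒ/ become [k] and [g] when no front vowel follows — gives [g].

/lemɛdʒ/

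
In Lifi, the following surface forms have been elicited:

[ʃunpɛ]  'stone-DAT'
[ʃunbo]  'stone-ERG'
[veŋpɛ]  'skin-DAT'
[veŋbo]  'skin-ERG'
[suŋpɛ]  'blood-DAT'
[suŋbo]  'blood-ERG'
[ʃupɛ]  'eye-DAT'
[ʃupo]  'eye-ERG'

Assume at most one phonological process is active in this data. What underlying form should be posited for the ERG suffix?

The ERG morpheme has two allomorphs, [-bo] and [-po].
By contrast the DAT suffix keeps its initial [p] throughout — that segment must be underlying.
The ERG suffix is therefore /-bo/ underlyingly, with post-vocalic devoicing: voiced stops become voiceless after a vowel.

/-bo/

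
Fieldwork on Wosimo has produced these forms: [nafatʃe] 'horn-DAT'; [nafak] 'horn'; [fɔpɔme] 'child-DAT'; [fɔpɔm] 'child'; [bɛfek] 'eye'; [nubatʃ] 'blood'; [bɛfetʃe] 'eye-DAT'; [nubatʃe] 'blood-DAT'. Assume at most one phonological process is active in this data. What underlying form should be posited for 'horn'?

The stem for 'horn' ends in [k] in [nafak] but [tʃ] in [nafatʃe].
But 'blood' keeps [tʃ] in both environments ([nubatʃ], [nubatʃe]), so there is no rule changing /tʃ/ to [k] in isolation.
The underlying segment must be /k/; /k/ becomes palato-alveolar [tʃ] before a front vowel, yielding [tʃ] there.
So 'horn' = /nafak/.

/nafak/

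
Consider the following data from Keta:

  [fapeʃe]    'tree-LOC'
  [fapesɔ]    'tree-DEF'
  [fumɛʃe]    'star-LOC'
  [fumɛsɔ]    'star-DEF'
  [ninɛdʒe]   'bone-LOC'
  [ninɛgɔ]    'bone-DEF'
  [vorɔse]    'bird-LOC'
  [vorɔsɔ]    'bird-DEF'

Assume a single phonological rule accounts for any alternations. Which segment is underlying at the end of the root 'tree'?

/ʃ/

The root 'tree' surfaces as [fapeʃe] and [fapesɔ], with a stem-final [ʃ] ~ [s] alternation.
If /s/ were underlying and a rule turned it into [ʃ] before the LOC suffix, 'bird' would also alternate; but it has [s] in both [vorɔse] and [vorɔsɔ].
So /ʃ/ is underlying, and a rule of depalatalization — palato-alveolar /dʒ/ and /ʃ/ become [g] and [s] when no front vowel follows — gives [s].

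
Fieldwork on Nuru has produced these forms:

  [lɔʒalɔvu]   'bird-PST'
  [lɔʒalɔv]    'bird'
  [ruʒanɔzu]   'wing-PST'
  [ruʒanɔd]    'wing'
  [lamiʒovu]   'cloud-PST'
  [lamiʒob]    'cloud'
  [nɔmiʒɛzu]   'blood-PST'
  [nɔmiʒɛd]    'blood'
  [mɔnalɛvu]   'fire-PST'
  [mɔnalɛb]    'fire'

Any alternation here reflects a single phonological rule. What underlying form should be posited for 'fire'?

In [mɔnalɛvu] and [mɔnalɛb] the final segment of 'fire' alternates: [v] ~ [b].
The stem 'bird' ([lɔʒalɔvu], [lɔʒalɔv]) shows [v] unchanged in both environments, so [v] cannot be basic with [b] derived in isolation.
Therefore /b/ is basic and [v] is derived by intervocalic spirantization (voiced stops become fricatives between vowels).

/mɔnalɛb/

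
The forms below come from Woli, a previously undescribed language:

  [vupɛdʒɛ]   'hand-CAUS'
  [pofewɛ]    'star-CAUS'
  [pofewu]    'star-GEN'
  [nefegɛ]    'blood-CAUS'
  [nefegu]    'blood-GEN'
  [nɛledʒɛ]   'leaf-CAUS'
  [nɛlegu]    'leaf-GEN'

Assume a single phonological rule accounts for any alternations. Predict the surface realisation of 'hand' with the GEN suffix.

[vupɛgu]

In [nɛledʒɛ] and [nɛlegu] the final segment of 'leaf' alternates: [dʒ] ~ [g].
If /g/ were underlying and a rule turned it into [dʒ] before the CAUS suffix, 'blood' would also alternate; but it has [g] in both [nefegɛ] and [nefegu].
So /dʒ/ is underlying, and a rule of depalatalization — palato-alveolar /dʒ/ becomes [g] when no front vowel follows — gives [g].
The one attested form of 'hand', [vupɛdʒɛ], shows underlying /vupɛdʒ/. Applying the same rule when no front vowel follows gives [vupɛgu].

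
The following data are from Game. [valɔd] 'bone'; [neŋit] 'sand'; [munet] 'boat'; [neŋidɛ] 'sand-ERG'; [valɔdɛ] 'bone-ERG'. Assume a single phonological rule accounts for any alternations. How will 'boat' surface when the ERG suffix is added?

[munedɛ]

The stem for 'sand' ends in [t] in [neŋit] but [d] in [neŋidɛ].
The stem 'bone' ([valɔd], [valɔdɛ]) shows [d] unchanged in both environments, so [d] cannot be basic with [t] derived in isolation.
The alternation reflects intervocalic voicing: voiceless stops become voiced between vowels. /t/ is underlying.
The one attested form of 'boat', [munet], shows underlying /munet/. Applying the same rule between vowels gives [munedɛ].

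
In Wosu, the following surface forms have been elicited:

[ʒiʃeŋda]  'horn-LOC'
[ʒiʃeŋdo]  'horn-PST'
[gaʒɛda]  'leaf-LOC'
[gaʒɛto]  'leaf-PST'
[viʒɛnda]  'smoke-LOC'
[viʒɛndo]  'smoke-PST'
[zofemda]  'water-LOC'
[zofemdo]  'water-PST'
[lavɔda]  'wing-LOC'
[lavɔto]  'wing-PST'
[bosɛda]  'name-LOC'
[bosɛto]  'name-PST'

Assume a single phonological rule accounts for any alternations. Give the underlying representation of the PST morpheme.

/-to/

The PST suffix surfaces as [-do] and [-to], depending on the final segment of the stem.
The LOC suffix, which begins with [d], is invariant after every stem; so [d] is not altered by any rule here.
So the underlying form is /-to/, and voiceless stops become voiced after a nasal.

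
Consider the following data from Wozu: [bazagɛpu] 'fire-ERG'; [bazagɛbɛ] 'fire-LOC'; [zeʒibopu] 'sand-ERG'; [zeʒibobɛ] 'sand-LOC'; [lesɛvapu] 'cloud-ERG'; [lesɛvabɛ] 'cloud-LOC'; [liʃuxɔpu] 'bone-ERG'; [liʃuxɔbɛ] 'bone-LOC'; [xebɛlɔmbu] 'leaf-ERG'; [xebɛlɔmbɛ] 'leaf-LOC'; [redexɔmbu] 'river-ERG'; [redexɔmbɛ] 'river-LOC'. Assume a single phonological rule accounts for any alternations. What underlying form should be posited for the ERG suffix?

The ERG morpheme has two allomorphs, [-bu] and [-pu].
By contrast the LOC suffix keeps its initial [b] throughout — that segment must be underlying.
So the underlying form is /-pu/, and voiceless stops become voiced after a nasal.

/-pu/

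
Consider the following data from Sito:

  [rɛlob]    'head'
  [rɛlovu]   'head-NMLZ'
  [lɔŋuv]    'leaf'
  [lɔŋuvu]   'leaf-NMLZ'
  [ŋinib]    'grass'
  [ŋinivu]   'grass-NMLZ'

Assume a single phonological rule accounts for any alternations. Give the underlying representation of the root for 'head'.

In [rɛlob] and [rɛlovu] the final segment of 'head' alternates: [b] ~ [v].
Compare 'leaf', with invariant [v] in [lɔŋuv] and [lɔŋuvu]: an analysis with underlying /v/ and a rule producing [b] in isolation would wrongly predict alternation here too.
So /b/ is underlying, and a rule of intervocalic spirantization — voiced stops become fricatives between vowels — gives [v].

/rɛlob/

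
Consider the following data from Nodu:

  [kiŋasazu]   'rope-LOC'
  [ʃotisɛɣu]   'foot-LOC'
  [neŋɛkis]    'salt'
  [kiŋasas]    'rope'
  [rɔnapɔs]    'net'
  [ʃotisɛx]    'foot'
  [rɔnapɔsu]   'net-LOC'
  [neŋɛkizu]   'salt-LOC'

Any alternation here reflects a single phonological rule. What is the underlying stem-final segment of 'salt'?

/z/

In [neŋɛkizu] and [neŋɛkis] the final segment of 'salt' alternates: [z] ~ [s].
Compare 'net', with invariant [s] in [rɔnapɔsu] and [rɔnapɔs]: an analysis with underlying /s/ and a rule producing [z] before the LOC suffix would wrongly predict alternation here too.
Therefore /z/ is basic and [s] is derived by word-final obstruent devoicing (voiced obstruents become voiceless word-finally).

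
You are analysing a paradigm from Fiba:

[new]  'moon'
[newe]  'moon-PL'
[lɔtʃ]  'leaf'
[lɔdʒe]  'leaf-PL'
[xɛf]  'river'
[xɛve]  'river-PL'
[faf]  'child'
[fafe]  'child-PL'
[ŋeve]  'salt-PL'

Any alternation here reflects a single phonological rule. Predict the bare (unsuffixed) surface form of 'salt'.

[ŋef]

In [xɛf] and [xɛve] the final segment of 'river' alternates: [f] ~ [v].
The stem 'child' ([faf], [fafe]) shows [f] unchanged in both environments, so [f] cannot be basic with [v] derived before the PL suffix.
So /v/ is underlying, and a rule of word-final obstruent devoicing — voiced obstruents become voiceless word-finally — gives [f].
The one attested form of 'salt', [ŋeve], shows underlying /ŋev/. Applying the same rule word-finally gives [ŋef].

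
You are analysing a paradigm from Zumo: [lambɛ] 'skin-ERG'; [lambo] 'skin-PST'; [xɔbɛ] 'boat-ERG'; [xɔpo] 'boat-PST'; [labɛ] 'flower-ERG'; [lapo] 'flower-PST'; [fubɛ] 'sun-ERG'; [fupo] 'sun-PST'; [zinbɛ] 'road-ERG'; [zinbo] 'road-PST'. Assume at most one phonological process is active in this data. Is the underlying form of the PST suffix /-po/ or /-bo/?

The PST suffix surfaces as [-bo] and [-po], depending on the final segment of the stem.
The ERG suffix, which begins with [b], is invariant after every stem; so [b] is not altered by any rule here.
The PST suffix is therefore /-po/ underlyingly, with post-nasal voicing: voiceless stops become voiced after a nasal.

/-po/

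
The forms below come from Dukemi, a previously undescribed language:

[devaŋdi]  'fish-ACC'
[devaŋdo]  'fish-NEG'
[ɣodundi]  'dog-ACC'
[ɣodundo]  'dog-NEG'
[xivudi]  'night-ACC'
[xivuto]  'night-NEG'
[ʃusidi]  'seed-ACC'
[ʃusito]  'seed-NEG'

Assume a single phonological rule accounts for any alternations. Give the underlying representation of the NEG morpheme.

/-to/

The NEG suffix surfaces as [-do] and [-to], depending on the final segment of the stem.
The ACC suffix, which begins with [d], is invariant after every stem; so [d] is not altered by any rule here.
The NEG suffix is therefore /-to/ underlyingly, with post-nasal voicing: voiceless stops become voiced after a nasal.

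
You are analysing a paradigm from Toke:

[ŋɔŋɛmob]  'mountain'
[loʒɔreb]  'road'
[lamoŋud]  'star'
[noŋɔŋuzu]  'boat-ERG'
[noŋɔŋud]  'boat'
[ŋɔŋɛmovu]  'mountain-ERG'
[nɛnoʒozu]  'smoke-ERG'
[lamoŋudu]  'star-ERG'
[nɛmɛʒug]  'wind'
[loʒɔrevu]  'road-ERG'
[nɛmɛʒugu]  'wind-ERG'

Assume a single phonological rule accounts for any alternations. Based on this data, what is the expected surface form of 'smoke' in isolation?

[nɛnoʒod]

The root 'boat' surfaces as [noŋɔŋud] and [noŋɔŋuzu], with a stem-final [d] ~ [z] alternation.
Compare 'star', with invariant [d] in [lamoŋud] and [lamoŋudu]: an analysis with underlying /d/ and a rule producing [z] before the ERG suffix would wrongly predict alternation here too.
So /z/ is underlying, and a rule of word-final hardening — voiced fricatives become stops word-finally — gives [d].
From [nɛnoʒozu] the stem 'smoke' is /nɛnoʒoz/; word-finally this yields [nɛnoʒod].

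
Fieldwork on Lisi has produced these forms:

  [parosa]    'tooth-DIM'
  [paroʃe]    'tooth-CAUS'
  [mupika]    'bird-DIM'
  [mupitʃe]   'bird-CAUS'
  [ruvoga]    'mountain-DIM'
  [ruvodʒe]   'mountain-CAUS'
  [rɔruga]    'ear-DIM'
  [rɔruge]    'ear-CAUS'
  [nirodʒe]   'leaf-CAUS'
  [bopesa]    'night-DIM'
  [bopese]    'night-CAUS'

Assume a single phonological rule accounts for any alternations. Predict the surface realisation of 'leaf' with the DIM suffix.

[niroga]

The stem for 'mountain' ends in [g] in [ruvoga] but [dʒ] in [ruvodʒe].
The stem 'ear' ([rɔruga], [rɔruge]) shows [g] unchanged in both environments, so [g] cannot be basic with [dʒ] derived before the CAUS suffix.
Therefore /dʒ/ is basic and [g] is derived by depalatalization (palato-alveolar /tʃ/, /dʒ/ and /ʃ/ become [k], [g] and [s] when no front vowel follows).
From [nirodʒe] the stem 'leaf' is /nirodʒ/; when no front vowel follows this yields [niroga].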